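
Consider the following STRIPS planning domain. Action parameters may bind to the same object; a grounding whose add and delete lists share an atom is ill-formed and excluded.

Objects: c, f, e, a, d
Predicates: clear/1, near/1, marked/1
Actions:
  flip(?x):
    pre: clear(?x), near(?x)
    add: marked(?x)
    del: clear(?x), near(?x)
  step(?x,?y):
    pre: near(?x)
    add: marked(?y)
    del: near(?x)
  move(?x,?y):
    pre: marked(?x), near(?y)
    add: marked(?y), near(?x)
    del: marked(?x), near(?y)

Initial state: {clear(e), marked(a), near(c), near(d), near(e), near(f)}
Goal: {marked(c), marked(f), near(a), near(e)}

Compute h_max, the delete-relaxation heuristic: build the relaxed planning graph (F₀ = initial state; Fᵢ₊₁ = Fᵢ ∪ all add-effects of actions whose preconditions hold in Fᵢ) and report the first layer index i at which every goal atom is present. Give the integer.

F0 = init (6 atoms)
F1 = F0 ∪ {marked(c), marked(d), marked(e), marked(f), near(a)}  (11 atoms)
goal ⊆ F1  ⇒  h_max = 1

1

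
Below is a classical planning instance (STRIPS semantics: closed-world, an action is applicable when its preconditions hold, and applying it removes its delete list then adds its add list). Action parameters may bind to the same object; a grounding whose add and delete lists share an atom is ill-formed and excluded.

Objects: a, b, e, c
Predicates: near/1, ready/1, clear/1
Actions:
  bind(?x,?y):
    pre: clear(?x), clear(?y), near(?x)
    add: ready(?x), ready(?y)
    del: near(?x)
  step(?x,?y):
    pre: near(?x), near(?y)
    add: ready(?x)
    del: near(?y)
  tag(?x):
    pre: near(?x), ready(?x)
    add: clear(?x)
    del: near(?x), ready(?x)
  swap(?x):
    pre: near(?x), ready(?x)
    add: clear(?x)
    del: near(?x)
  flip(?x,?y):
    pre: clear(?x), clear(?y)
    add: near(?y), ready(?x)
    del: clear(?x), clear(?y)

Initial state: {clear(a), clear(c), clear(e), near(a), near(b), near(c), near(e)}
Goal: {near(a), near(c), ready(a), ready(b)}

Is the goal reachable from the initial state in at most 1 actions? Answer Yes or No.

1. bind(e,a)  →  {clear(a), clear(c), clear(e), near(a), near(b), near(c), ready(a), ready(e)}
2. step(b,b)  →  {clear(a), clear(c), clear(e), near(a), near(c), ready(a), ready(b), ready(e)}
optimal plan length = 2; 2 > 1

No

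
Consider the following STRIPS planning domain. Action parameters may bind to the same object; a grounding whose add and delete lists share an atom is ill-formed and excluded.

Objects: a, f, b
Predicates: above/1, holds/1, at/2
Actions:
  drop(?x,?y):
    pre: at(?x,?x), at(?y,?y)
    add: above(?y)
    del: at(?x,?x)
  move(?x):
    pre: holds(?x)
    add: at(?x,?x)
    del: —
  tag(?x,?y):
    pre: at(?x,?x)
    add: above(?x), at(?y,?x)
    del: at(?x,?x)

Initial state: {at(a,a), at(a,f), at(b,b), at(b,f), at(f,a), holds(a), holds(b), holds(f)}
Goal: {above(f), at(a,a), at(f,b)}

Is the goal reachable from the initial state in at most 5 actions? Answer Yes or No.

Yes

1. move(f)  →  {at(a,a), at(a,f), at(b,b), at(b,f), at(f,a), at(f,f), holds(a), holds(b), holds(f)}
2. drop(f,f)  →  {above(f), at(a,a), at(a,f), at(b,b), at(b,f), at(f,a), holds(a), holds(b), holds(f)}
3. tag(b,f)  →  {above(b), above(f), at(a,a), at(a,f), at(b,f), at(f,a), at(f,b), holds(a), holds(b), holds(f)}
optimal plan length = 3; 3 ≤ 5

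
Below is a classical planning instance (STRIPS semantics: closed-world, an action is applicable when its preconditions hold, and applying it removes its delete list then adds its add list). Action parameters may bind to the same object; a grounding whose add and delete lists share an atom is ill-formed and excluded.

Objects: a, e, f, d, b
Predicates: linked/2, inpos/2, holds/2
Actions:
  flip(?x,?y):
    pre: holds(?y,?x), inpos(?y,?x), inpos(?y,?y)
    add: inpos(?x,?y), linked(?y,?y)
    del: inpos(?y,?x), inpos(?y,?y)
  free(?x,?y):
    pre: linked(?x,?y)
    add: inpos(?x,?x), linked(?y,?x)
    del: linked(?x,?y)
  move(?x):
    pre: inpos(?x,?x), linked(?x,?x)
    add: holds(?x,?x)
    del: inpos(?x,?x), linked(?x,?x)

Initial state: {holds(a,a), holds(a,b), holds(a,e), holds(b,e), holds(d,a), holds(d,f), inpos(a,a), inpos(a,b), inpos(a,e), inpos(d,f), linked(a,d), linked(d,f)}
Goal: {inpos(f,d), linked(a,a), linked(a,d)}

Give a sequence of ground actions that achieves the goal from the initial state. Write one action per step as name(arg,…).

1. flip(e,a)  →  {holds(a,a), holds(a,b), holds(a,e), holds(b,e), holds(d,a), holds(d,f), inpos(a,b), inpos(d,f), inpos(e,a), linked(a,a), linked(a,d), linked(d,f)}
2. free(d,f)  →  {holds(a,a), holds(a,b), holds(a,e), holds(b,e), holds(d,a), holds(d,f), inpos(a,b), inpos(d,d), inpos(d,f), inpos(e,a), linked(a,a), linked(a,d), linked(f,d)}
3. flip(f,d)  →  {holds(a,a), holds(a,b), holds(a,e), holds(b,e), holds(d,a), holds(d,f), inpos(a,b), inpos(e,a), inpos(f,d), linked(a,a), linked(a,d), linked(d,d), linked(f,d)}

flip(e,a); free(d,f); flip(f,d)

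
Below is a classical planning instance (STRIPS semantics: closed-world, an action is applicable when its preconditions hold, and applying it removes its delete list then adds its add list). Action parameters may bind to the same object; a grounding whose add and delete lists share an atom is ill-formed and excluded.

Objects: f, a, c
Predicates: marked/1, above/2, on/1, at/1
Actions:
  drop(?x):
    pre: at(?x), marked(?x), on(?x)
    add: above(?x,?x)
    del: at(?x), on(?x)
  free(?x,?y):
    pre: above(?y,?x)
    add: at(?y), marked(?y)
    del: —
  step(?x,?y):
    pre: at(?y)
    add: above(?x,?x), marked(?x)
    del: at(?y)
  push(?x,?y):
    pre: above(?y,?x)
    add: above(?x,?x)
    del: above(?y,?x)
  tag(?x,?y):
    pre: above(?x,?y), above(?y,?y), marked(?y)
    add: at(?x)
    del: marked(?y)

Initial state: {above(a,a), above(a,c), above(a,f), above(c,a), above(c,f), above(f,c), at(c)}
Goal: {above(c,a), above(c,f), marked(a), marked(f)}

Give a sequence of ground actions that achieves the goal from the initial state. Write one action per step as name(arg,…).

free(f,a); free(c,f)

1. free(f,a)  →  {above(a,a), above(a,c), above(a,f), above(c,a), above(c,f), above(f,c), at(a), at(c), marked(a)}
2. free(c,f)  →  {above(a,a), above(a,c), above(a,f), above(c,a), above(c,f), above(f,c), at(a), at(c), at(f), marked(a), marked(f)}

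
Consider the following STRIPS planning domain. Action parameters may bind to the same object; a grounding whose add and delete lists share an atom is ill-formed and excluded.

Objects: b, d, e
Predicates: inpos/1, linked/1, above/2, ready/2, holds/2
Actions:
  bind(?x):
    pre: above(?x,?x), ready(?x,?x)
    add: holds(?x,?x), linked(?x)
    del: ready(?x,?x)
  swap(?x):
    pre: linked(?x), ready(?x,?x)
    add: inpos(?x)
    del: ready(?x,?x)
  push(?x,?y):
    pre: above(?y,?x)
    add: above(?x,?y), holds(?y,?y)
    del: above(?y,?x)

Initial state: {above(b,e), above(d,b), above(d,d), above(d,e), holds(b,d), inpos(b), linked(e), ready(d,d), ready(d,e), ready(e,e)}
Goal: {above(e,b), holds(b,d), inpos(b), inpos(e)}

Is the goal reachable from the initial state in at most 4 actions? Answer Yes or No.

1. swap(e)  →  {above(b,e), above(d,b), above(d,d), above(d,e), holds(b,d), inpos(b), inpos(e), linked(e), ready(d,d), ready(d,e)}
2. push(e,b)  →  {above(d,b), above(d,d), above(d,e), above(e,b), holds(b,b), holds(b,d), inpos(b), inpos(e), linked(e), ready(d,d), ready(d,e)}
optimal plan length = 2; 2 ≤ 4

Yes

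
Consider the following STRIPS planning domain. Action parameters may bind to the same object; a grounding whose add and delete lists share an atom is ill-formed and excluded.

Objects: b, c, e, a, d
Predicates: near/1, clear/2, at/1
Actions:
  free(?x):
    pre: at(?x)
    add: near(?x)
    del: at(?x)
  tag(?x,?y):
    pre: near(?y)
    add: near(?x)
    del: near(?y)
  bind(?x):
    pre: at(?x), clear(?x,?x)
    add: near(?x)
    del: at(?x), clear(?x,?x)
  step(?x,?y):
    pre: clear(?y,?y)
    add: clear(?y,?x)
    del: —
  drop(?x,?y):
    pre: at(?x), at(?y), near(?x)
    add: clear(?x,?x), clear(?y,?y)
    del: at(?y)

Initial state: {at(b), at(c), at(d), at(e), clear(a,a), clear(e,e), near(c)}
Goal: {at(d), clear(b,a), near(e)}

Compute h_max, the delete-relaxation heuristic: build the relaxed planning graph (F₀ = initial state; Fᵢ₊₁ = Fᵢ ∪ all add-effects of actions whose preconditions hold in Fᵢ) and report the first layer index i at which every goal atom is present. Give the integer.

2

F0 = init (7 atoms)
F1 = F0 ∪ {clear(a,b), clear(a,c), clear(a,d), clear(a,e), clear(b,b), clear(c,c), clear(d,d), clear(e,a), clear(e,b), clear(e,c), clear(e,d), near(a), near(b), near(d), near(e)}  (22 atoms)
F2 = F1 ∪ {clear(b,a), clear(b,c), clear(b,d), clear(b,e), clear(c,a), clear(c,b), clear(c,d), clear(c,e), clear(d,a), clear(d,b), clear(d,c), clear(d,e)}  (34 atoms)
goal ⊆ F2  ⇒  h_max = 2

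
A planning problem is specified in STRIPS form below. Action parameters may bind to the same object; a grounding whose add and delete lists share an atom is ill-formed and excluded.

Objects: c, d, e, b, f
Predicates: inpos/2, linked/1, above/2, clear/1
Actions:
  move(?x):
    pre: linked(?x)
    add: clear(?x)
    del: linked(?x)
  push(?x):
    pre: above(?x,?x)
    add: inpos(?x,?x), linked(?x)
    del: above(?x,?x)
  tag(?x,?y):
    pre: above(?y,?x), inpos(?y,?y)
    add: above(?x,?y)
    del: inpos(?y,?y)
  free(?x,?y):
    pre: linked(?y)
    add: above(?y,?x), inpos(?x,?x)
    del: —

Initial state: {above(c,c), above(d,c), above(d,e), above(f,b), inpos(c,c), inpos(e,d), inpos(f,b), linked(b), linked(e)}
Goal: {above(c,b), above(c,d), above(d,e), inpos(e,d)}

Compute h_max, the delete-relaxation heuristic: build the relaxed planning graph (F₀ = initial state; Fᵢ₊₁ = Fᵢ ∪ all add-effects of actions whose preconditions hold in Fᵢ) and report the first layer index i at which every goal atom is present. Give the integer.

2

F0 = init (9 atoms)
F1 = F0 ∪ {above(b,b), above(b,c), above(b,d), above(b,e), above(b,f), above(e,b), above(e,c), above(e,d), above(e,e), above(e,f), clear(b), clear(e), inpos(b,b), inpos(d,d), inpos(e,e), inpos(f,f), linked(c)}  (26 atoms)
F2 = F1 ∪ {above(c,b), above(c,d), above(c,e), above(c,f), above(d,b), above(f,e), clear(c)}  (33 atoms)
goal ⊆ F2  ⇒  h_max = 2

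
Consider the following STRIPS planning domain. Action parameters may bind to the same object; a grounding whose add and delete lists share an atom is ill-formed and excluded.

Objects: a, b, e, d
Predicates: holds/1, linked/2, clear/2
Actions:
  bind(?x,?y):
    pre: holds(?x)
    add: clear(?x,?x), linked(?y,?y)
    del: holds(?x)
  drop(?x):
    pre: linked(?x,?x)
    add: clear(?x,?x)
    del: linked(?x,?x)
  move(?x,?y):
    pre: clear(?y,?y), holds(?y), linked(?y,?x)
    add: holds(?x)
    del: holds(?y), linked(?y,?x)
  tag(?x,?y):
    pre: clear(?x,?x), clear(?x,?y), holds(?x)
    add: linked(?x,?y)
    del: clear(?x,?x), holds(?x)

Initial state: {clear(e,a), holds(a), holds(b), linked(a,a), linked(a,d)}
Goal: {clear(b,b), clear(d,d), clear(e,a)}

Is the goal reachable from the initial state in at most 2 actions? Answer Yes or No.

Yes

1. bind(b,d)  →  {clear(b,b), clear(e,a), holds(a), linked(a,a), linked(a,d), linked(d,d)}
2. drop(d)  →  {clear(b,b), clear(d,d), clear(e,a), holds(a), linked(a,a), linked(a,d)}
optimal plan length = 2; 2 ≤ 2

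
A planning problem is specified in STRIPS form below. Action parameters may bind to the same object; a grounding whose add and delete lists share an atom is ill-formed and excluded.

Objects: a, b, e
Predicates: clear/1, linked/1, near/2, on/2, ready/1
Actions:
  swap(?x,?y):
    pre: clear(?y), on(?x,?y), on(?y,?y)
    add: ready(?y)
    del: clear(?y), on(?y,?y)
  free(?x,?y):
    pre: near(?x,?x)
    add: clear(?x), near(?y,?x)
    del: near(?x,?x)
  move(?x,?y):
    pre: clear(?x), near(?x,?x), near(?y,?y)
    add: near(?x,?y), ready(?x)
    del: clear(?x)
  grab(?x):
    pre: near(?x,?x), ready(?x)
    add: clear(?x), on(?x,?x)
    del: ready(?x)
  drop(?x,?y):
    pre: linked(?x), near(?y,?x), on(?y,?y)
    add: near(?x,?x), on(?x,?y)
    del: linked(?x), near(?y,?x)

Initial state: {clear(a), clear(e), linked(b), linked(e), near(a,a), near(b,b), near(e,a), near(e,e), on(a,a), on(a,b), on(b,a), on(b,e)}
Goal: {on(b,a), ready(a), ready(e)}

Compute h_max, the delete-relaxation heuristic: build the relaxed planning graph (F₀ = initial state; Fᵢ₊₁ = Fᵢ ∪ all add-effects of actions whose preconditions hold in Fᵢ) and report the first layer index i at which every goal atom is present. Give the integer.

1

F0 = init (12 atoms)
F1 = F0 ∪ {clear(b), near(a,b), near(a,e), near(b,a), near(b,e), near(e,b), ready(a), ready(e)}  (20 atoms)
goal ⊆ F1  ⇒  h_max = 1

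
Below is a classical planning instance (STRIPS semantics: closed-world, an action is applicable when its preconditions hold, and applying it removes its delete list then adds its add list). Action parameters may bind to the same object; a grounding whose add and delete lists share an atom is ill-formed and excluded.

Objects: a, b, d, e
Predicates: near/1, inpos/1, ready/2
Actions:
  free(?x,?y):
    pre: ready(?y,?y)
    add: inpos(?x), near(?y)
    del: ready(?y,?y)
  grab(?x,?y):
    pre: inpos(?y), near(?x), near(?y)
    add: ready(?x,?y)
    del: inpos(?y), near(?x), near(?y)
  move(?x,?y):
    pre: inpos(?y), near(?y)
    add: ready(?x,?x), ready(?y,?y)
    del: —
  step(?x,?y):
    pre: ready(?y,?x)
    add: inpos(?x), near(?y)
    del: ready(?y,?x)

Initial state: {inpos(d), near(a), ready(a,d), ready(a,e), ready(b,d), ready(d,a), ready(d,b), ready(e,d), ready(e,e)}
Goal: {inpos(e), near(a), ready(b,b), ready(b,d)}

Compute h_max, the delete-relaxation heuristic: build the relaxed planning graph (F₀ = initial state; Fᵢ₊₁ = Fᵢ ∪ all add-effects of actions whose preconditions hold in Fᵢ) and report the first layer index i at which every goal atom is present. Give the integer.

F0 = init (9 atoms)
F1 = F0 ∪ {inpos(a), inpos(b), inpos(e), near(b), near(d), near(e)}  (15 atoms)
F2 = F1 ∪ {ready(a,a), ready(a,b), ready(b,a), ready(b,b), ready(b,e), ready(d,d), ready(d,e), ready(e,a), ready(e,b)}  (24 atoms)
goal ⊆ F2  ⇒  h_max = 2

2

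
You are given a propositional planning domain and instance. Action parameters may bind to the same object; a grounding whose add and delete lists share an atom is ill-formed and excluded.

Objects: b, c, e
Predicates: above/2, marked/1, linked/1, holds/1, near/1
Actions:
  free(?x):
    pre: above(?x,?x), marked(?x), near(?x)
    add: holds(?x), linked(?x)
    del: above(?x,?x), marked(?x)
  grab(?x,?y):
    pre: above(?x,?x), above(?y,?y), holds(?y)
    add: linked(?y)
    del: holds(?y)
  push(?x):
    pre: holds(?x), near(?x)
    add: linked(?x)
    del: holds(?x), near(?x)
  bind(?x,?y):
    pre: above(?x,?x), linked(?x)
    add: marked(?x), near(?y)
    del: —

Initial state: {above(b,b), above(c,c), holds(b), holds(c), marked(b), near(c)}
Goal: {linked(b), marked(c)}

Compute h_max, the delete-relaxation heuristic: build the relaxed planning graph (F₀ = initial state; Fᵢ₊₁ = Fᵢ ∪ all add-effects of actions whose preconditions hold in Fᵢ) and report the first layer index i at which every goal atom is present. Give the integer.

2

F0 = init (6 atoms)
F1 = F0 ∪ {linked(b), linked(c)}  (8 atoms)
F2 = F1 ∪ {marked(c), near(b), near(e)}  (11 atoms)
goal ⊆ F2  ⇒  h_max = 2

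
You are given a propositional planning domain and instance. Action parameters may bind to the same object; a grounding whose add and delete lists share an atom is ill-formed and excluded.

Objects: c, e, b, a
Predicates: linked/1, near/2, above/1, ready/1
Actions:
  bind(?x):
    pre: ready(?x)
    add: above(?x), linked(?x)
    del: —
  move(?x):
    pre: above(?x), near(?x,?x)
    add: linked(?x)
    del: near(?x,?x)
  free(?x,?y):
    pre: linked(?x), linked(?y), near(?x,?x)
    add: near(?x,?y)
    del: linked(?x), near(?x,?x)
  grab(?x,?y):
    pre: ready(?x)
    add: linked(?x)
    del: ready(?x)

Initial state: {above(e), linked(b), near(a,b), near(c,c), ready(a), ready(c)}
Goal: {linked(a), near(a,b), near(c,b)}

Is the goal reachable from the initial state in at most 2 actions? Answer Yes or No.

1. bind(c)  →  {above(c), above(e), linked(b), linked(c), near(a,b), near(c,c), ready(a), ready(c)}
2. bind(a)  →  {above(a), above(c), above(e), linked(a), linked(b), linked(c), near(a,b), near(c,c), ready(a), ready(c)}
3. free(c,b)  →  {above(a), above(c), above(e), linked(a), linked(b), near(a,b), near(c,b), ready(a), ready(c)}
optimal plan length = 3; 3 > 2

No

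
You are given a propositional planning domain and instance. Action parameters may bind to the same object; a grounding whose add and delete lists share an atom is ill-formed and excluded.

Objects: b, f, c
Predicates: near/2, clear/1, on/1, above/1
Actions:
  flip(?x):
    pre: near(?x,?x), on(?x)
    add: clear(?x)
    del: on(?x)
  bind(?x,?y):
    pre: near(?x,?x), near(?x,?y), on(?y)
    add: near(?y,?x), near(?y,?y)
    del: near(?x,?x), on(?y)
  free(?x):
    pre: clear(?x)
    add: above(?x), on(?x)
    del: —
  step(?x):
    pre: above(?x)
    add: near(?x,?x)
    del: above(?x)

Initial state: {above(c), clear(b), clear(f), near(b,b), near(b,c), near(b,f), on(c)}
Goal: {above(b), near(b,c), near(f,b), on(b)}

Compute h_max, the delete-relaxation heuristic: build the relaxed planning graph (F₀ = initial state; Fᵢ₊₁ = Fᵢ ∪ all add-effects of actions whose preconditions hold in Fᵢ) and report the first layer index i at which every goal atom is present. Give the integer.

F0 = init (7 atoms)
F1 = F0 ∪ {above(b), above(f), near(c,b), near(c,c), on(b), on(f)}  (13 atoms)
F2 = F1 ∪ {clear(c), near(f,b), near(f,f)}  (16 atoms)
goal ⊆ F2  ⇒  h_max = 2

2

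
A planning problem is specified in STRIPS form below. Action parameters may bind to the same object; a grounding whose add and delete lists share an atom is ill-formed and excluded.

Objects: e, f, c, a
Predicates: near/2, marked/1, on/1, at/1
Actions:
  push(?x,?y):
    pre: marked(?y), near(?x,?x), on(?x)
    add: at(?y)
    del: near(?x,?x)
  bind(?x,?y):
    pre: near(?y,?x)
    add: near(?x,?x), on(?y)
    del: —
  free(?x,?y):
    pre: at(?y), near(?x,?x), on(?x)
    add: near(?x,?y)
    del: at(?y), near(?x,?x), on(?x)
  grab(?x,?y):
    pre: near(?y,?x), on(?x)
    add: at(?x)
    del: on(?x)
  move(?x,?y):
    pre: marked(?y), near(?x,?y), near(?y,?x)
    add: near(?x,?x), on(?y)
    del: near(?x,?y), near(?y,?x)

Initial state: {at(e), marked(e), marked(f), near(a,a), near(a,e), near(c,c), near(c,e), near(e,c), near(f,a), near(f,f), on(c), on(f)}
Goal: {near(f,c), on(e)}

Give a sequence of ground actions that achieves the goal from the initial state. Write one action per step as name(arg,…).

1. bind(c,e)  →  {at(e), marked(e), marked(f), near(a,a), near(a,e), near(c,c), near(c,e), near(e,c), near(f,a), near(f,f), on(c), on(e), on(f)}
2. grab(c,e)  →  {at(c), at(e), marked(e), marked(f), near(a,a), near(a,e), near(c,c), near(c,e), near(e,c), near(f,a), near(f,f), on(e), on(f)}
3. free(f,c)  →  {at(e), marked(e), marked(f), near(a,a), near(a,e), near(c,c), near(c,e), near(e,c), near(f,a), near(f,c), on(e)}

bind(c,e); grab(c,e); free(f,c)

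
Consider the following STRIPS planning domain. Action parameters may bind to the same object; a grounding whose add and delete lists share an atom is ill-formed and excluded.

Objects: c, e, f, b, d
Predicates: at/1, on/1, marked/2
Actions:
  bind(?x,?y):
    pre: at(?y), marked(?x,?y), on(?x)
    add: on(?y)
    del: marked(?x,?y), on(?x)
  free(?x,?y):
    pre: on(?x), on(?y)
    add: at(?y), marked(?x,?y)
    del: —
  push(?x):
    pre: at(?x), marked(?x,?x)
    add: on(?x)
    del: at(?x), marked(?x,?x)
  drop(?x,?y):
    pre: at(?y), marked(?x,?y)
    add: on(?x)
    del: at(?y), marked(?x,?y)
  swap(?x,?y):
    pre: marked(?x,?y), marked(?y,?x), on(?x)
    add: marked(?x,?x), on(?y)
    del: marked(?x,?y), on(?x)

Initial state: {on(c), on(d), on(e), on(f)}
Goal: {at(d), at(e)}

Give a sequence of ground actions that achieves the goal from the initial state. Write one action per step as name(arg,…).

1. free(c,e)  →  {at(e), marked(c,e), on(c), on(d), on(e), on(f)}
2. free(c,d)  →  {at(d), at(e), marked(c,d), marked(c,e), on(c), on(d), on(e), on(f)}

free(c,e); free(c,d)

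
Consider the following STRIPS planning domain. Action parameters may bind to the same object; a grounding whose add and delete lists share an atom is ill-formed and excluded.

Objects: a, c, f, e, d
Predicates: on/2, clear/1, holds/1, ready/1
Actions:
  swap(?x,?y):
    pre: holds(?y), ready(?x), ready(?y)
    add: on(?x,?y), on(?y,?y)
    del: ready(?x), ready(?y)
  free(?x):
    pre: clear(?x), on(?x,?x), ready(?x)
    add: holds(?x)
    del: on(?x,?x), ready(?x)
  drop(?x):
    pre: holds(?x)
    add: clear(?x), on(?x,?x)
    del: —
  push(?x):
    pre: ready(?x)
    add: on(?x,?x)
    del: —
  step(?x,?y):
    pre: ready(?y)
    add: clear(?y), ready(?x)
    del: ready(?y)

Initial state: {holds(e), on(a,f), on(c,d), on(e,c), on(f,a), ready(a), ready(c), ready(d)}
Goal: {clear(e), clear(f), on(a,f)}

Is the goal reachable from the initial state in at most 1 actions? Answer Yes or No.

No

1. drop(e)  →  {clear(e), holds(e), on(a,f), on(c,d), on(e,c), on(e,e), on(f,a), ready(a), ready(c), ready(d)}
2. step(f,a)  →  {clear(a), clear(e), holds(e), on(a,f), on(c,d), on(e,c), on(e,e), on(f,a), ready(c), ready(d), ready(f)}
3. step(a,f)  →  {clear(a), clear(e), clear(f), holds(e), on(a,f), on(c,d), on(e,c), on(e,e), on(f,a), ready(a), ready(c), ready(d)}
optimal plan length = 3; 3 > 1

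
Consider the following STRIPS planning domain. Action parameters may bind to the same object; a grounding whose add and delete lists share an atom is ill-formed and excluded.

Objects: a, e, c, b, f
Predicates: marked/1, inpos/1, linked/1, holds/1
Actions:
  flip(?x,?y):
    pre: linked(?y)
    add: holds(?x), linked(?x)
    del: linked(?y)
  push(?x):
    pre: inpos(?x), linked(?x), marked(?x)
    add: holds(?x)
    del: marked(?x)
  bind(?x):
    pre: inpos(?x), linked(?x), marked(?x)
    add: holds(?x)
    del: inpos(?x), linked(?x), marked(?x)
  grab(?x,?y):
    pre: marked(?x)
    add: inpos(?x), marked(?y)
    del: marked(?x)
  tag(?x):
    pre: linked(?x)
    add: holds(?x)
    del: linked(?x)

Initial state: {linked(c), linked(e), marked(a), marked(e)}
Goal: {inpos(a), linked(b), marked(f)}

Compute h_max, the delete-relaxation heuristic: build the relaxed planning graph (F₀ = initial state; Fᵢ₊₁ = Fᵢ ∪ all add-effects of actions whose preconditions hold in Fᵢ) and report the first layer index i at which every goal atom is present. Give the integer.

1

F0 = init (4 atoms)
F1 = F0 ∪ {holds(a), holds(b), holds(c), holds(e), holds(f), inpos(a), inpos(e), linked(a), linked(b), linked(f), marked(b), marked(c), marked(f)}  (17 atoms)
goal ⊆ F1  ⇒  h_max = 1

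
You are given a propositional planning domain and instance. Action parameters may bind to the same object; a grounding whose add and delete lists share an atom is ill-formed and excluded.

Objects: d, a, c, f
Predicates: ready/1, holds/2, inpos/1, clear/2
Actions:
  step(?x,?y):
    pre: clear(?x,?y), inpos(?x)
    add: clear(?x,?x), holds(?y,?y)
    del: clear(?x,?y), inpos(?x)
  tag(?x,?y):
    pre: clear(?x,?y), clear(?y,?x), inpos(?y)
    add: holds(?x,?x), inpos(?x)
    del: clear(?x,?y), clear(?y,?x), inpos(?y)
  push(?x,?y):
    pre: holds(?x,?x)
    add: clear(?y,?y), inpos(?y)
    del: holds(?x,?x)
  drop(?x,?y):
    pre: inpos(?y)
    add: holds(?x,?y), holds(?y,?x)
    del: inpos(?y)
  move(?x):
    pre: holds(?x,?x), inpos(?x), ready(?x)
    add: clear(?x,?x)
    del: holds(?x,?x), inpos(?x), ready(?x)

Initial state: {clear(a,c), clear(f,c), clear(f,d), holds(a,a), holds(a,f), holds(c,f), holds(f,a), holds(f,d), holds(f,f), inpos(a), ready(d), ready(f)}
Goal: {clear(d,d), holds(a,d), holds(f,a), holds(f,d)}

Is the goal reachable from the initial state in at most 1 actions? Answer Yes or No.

No

1. push(a,d)  →  {clear(a,c), clear(d,d), clear(f,c), clear(f,d), holds(a,f), holds(c,f), holds(f,a), holds(f,d), holds(f,f), inpos(a), inpos(d), ready(d), ready(f)}
2. drop(d,a)  →  {clear(a,c), clear(d,d), clear(f,c), clear(f,d), holds(a,d), holds(a,f), holds(c,f), holds(d,a), holds(f,a), holds(f,d), holds(f,f), inpos(d), ready(d), ready(f)}
optimal plan length = 2; 2 > 1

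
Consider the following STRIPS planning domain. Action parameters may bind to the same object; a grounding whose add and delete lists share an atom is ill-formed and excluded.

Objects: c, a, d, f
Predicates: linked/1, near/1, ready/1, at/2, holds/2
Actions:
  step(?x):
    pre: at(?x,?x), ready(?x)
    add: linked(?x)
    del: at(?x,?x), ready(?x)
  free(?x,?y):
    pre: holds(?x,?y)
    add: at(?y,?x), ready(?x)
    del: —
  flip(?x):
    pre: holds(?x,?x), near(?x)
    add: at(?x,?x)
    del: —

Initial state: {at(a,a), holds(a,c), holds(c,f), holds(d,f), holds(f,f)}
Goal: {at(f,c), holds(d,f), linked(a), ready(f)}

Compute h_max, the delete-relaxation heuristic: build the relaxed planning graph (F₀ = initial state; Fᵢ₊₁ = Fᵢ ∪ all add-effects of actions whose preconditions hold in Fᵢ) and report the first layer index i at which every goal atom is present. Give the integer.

2

F0 = init (5 atoms)
F1 = F0 ∪ {at(c,a), at(f,c), at(f,d), at(f,f), ready(a), ready(c), ready(d), ready(f)}  (13 atoms)
F2 = F1 ∪ {linked(a), linked(f)}  (15 atoms)
goal ⊆ F2  ⇒  h_max = 2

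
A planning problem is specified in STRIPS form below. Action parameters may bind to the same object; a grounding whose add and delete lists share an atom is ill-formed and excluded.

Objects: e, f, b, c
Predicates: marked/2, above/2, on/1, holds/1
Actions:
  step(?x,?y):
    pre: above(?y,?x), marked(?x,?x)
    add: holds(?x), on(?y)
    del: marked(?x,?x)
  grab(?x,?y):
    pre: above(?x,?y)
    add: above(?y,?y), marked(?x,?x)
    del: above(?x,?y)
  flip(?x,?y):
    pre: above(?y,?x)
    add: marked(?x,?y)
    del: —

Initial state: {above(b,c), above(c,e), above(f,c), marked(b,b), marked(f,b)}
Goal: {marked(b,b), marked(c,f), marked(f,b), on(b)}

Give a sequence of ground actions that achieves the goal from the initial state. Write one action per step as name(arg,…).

grab(c,e); step(c,b); flip(c,f)

1. grab(c,e)  →  {above(b,c), above(e,e), above(f,c), marked(b,b), marked(c,c), marked(f,b)}
2. step(c,b)  →  {above(b,c), above(e,e), above(f,c), holds(c), marked(b,b), marked(f,b), on(b)}
3. flip(c,f)  →  {above(b,c), above(e,e), above(f,c), holds(c), marked(b,b), marked(c,f), marked(f,b), on(b)}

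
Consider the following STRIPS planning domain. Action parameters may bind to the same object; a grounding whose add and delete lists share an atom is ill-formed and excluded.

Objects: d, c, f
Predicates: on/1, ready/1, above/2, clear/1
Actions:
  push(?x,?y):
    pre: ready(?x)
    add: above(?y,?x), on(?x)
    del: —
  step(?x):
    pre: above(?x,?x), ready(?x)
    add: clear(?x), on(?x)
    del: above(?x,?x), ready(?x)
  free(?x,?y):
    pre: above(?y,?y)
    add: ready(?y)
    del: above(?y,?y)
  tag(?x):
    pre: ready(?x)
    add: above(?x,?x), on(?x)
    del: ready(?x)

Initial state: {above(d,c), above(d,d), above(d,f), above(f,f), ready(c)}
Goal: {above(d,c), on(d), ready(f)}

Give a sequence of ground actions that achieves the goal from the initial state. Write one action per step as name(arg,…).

free(d,d); push(d,d); free(d,f)

1. free(d,d)  →  {above(d,c), above(d,f), above(f,f), ready(c), ready(d)}
2. push(d,d)  →  {above(d,c), above(d,d), above(d,f), above(f,f), on(d), ready(c), ready(d)}
3. free(d,f)  →  {above(d,c), above(d,d), above(d,f), on(d), ready(c), ready(d), ready(f)}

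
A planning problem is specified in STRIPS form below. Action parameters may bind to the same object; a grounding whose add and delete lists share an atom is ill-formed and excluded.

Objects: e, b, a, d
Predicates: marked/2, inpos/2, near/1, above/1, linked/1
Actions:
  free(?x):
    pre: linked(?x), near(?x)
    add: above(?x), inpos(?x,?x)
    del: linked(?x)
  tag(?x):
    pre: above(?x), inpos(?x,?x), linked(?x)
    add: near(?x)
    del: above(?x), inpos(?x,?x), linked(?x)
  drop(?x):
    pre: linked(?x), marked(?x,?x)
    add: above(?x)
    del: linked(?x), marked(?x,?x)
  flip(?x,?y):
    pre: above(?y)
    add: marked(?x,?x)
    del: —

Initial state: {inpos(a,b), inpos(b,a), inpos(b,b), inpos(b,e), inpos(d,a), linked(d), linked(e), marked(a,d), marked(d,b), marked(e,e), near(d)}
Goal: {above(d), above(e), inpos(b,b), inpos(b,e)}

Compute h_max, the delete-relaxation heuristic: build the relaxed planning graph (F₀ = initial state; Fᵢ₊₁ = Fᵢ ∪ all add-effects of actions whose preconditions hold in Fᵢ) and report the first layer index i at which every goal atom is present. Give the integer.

F0 = init (11 atoms)
F1 = F0 ∪ {above(d), above(e), inpos(d,d)}  (14 atoms)
goal ⊆ F1  ⇒  h_max = 1

1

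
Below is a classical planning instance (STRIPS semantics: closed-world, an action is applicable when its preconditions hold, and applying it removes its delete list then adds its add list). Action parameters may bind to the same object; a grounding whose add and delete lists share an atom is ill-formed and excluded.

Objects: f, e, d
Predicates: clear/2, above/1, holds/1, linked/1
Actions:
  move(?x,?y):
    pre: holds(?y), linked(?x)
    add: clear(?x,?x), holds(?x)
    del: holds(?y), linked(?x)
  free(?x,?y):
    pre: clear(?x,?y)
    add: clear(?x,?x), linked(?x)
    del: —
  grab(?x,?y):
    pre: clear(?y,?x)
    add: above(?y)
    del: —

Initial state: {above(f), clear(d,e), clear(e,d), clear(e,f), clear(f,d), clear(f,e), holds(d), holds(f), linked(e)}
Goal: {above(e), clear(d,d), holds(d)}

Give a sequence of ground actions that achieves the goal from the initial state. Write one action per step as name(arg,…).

1. free(d,e)  →  {above(f), clear(d,d), clear(d,e), clear(e,d), clear(e,f), clear(f,d), clear(f,e), holds(d), holds(f), linked(d), linked(e)}
2. grab(f,e)  →  {above(e), above(f), clear(d,d), clear(d,e), clear(e,d), clear(e,f), clear(f,d), clear(f,e), holds(d), holds(f), linked(d), linked(e)}

free(d,e); grab(f,e)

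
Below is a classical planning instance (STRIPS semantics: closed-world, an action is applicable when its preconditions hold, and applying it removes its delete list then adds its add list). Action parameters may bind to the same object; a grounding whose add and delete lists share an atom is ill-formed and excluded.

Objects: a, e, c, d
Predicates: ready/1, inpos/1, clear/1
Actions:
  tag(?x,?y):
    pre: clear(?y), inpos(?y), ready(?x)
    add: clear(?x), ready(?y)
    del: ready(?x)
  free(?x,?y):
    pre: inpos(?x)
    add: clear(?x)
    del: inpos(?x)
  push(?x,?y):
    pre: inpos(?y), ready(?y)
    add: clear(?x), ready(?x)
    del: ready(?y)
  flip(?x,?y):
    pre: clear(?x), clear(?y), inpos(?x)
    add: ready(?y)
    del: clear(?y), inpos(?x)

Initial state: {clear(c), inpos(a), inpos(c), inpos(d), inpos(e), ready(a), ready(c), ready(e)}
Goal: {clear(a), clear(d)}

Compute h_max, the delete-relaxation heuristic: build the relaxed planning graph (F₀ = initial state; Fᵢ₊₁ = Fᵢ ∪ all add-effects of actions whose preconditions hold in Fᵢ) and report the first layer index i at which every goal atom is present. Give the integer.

F0 = init (8 atoms)
F1 = F0 ∪ {clear(a), clear(d), clear(e), ready(d)}  (12 atoms)
goal ⊆ F1  ⇒  h_max = 1

1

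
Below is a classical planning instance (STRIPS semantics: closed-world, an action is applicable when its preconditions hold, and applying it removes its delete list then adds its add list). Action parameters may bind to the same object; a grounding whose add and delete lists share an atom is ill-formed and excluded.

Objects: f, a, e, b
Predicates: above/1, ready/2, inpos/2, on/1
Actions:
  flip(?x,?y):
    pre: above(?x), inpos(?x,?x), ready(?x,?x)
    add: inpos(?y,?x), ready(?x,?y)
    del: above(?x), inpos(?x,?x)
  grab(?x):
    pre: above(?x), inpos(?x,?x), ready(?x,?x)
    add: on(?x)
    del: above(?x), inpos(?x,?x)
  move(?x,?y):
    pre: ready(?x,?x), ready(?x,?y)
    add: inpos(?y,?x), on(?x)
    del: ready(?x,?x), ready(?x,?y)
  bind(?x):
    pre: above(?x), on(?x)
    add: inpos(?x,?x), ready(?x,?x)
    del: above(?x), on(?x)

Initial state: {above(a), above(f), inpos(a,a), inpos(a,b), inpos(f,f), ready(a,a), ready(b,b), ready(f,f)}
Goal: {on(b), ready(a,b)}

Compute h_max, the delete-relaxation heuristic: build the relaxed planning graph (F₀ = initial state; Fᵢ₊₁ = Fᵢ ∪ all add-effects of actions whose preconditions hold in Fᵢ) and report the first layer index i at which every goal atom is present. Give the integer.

F0 = init (8 atoms)
F1 = F0 ∪ {inpos(a,f), inpos(b,a), inpos(b,b), inpos(b,f), inpos(e,a), inpos(e,f), inpos(f,a), on(a), on(b), on(f), ready(a,b), ready(a,e), ready(a,f), ready(f,a), ready(f,b), ready(f,e)}  (24 atoms)
goal ⊆ F1  ⇒  h_max = 1

1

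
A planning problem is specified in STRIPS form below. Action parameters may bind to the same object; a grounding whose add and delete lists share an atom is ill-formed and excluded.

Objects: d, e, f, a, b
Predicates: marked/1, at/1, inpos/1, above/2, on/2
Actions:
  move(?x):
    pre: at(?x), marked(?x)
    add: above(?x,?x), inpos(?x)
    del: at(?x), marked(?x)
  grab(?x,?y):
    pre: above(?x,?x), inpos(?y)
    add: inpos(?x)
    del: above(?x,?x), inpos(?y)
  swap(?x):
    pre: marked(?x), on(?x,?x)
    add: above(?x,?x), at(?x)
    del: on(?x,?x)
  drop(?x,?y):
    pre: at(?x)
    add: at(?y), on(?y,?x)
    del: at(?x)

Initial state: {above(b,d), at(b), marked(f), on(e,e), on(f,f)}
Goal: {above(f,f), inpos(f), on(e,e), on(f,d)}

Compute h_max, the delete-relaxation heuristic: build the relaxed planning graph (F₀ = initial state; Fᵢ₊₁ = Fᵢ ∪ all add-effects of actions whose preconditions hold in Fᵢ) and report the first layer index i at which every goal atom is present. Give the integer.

F0 = init (5 atoms)
F1 = F0 ∪ {above(f,f), at(a), at(d), at(e), at(f), on(a,b), on(d,b), on(e,b), on(f,b)}  (14 atoms)
F2 = F1 ∪ {inpos(f), on(a,d), on(a,e), on(a,f), on(b,a), on(b,d), on(b,e), on(b,f), on(d,a), on(d,e), on(d,f), on(e,a), on(e,d), on(e,f), on(f,a), on(f,d), on(f,e)}  (31 atoms)
goal ⊆ F2  ⇒  h_max = 2

2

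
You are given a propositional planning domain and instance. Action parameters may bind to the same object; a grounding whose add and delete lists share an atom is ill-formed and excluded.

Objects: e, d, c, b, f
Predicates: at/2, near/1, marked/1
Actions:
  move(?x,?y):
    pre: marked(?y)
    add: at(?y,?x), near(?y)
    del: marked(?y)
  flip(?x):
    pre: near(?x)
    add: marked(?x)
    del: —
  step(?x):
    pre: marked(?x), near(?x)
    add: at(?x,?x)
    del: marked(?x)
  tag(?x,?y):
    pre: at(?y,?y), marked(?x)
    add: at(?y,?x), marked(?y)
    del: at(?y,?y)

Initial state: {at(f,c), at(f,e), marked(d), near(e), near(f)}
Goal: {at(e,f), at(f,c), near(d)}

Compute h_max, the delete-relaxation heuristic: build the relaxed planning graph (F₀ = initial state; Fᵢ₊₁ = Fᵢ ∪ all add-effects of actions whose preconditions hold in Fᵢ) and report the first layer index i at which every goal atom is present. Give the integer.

2

F0 = init (5 atoms)
F1 = F0 ∪ {at(d,b), at(d,c), at(d,d), at(d,e), at(d,f), marked(e), marked(f), near(d)}  (13 atoms)
F2 = F1 ∪ {at(e,b), at(e,c), at(e,d), at(e,e), at(e,f), at(f,b), at(f,d), at(f,f)}  (21 atoms)
goal ⊆ F2  ⇒  h_max = 2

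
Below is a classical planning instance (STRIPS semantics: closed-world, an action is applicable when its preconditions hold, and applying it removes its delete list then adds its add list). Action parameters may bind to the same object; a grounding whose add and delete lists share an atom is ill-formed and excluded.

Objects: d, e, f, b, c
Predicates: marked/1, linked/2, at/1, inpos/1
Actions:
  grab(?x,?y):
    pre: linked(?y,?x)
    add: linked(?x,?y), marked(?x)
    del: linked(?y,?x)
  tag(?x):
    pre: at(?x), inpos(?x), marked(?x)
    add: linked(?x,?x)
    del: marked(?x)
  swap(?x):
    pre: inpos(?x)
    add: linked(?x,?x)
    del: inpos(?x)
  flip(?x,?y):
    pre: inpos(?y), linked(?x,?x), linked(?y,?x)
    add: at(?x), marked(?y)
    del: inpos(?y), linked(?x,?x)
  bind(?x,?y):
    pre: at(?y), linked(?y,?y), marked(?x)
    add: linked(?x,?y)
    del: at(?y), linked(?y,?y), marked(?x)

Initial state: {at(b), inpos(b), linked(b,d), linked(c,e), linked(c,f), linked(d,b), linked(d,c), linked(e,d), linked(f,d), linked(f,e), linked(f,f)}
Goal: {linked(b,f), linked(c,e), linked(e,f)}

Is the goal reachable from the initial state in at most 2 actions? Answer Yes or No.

1. grab(e,f)  →  {at(b), inpos(b), linked(b,d), linked(c,e), linked(c,f), linked(d,b), linked(d,c), linked(e,d), linked(e,f), linked(f,d), linked(f,f), marked(e)}
2. grab(f,c)  →  {at(b), inpos(b), linked(b,d), linked(c,e), linked(d,b), linked(d,c), linked(e,d), linked(e,f), linked(f,c), linked(f,d), linked(f,f), marked(e), marked(f)}
3. swap(b)  →  {at(b), linked(b,b), linked(b,d), linked(c,e), linked(d,b), linked(d,c), linked(e,d), linked(e,f), linked(f,c), linked(f,d), linked(f,f), marked(e), marked(f)}
4. bind(f,b)  →  {linked(b,d), linked(c,e), linked(d,b), linked(d,c), linked(e,d), linked(e,f), linked(f,b), linked(f,c), linked(f,d), linked(f,f), marked(e)}
5. grab(b,f)  →  {linked(b,d), linked(b,f), linked(c,e), linked(d,b), linked(d,c), linked(e,d), linked(e,f), linked(f,c), linked(f,d), linked(f,f), marked(b), marked(e)}
optimal plan length = 5; 5 > 2

No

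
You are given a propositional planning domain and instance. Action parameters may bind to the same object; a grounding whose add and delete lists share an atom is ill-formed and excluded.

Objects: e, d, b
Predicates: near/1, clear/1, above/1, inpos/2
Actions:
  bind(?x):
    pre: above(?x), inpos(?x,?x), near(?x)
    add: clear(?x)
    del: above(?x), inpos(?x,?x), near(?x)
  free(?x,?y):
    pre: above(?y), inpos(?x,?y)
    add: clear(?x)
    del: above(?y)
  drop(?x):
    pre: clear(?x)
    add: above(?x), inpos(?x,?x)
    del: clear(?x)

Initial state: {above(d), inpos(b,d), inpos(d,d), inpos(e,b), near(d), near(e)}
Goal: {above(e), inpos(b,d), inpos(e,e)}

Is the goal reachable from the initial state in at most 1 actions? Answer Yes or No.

1. free(b,d)  →  {clear(b), inpos(b,d), inpos(d,d), inpos(e,b), near(d), near(e)}
2. drop(b)  →  {above(b), inpos(b,b), inpos(b,d), inpos(d,d), inpos(e,b), near(d), near(e)}
3. free(e,b)  →  {clear(e), inpos(b,b), inpos(b,d), inpos(d,d), inpos(e,b), near(d), near(e)}
4. drop(e)  →  {above(e), inpos(b,b), inpos(b,d), inpos(d,d), inpos(e,b), inpos(e,e), near(d), near(e)}
optimal plan length = 4; 4 > 1

No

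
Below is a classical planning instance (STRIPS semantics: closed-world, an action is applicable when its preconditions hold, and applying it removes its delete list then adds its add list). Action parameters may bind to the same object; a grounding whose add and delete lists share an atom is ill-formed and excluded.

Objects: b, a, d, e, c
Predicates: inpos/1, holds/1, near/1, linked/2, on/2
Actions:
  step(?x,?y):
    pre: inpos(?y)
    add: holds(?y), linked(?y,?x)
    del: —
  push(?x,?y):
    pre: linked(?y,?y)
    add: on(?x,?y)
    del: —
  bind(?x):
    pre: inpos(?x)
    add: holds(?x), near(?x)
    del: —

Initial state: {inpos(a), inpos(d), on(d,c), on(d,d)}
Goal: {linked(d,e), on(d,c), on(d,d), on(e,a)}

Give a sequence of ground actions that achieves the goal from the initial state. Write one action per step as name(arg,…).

1. step(a,a)  →  {holds(a), inpos(a), inpos(d), linked(a,a), on(d,c), on(d,d)}
2. step(e,d)  →  {holds(a), holds(d), inpos(a), inpos(d), linked(a,a), linked(d,e), on(d,c), on(d,d)}
3. push(e,a)  →  {holds(a), holds(d), inpos(a), inpos(d), linked(a,a), linked(d,e), on(d,c), on(d,d), on(e,a)}

step(a,a); step(e,d); push(e,a)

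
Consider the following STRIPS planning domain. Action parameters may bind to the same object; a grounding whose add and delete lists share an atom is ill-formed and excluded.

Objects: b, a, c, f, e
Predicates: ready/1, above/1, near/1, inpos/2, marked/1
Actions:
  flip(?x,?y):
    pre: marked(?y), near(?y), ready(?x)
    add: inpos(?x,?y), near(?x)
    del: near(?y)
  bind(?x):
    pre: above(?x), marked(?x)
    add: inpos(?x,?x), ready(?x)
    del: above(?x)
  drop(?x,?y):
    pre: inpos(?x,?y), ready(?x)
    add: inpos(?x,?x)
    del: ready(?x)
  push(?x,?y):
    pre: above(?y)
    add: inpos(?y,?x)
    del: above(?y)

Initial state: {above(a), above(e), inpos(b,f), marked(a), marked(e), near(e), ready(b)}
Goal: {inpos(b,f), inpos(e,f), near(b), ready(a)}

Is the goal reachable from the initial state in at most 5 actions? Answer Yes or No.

1. flip(b,e)  →  {above(a), above(e), inpos(b,e), inpos(b,f), marked(a), marked(e), near(b), ready(b)}
2. bind(a)  →  {above(e), inpos(a,a), inpos(b,e), inpos(b,f), marked(a), marked(e), near(b), ready(a), ready(b)}
3. push(f,e)  →  {inpos(a,a), inpos(b,e), inpos(b,f), inpos(e,f), marked(a), marked(e), near(b), ready(a), ready(b)}
optimal plan length = 3; 3 ≤ 5

Yes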